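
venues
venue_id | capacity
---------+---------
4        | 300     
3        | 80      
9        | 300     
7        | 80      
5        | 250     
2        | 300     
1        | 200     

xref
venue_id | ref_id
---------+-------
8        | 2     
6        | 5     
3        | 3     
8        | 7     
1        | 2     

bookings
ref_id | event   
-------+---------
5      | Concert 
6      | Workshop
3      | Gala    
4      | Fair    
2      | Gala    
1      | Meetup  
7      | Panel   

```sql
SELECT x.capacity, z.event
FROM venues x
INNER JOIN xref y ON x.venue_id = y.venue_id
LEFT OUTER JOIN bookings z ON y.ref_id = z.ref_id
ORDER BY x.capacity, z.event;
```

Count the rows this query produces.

2

Evaluate left to right. First `venues x INNER JOIN xref y` on venue_id: 2 row(s).
Then LEFT JOIN `bookings z` on ref_id: each of those 2 rows is kept; rows whose y.ref_id has no match in z get NULL for z's columns.
Result: 2 row(s).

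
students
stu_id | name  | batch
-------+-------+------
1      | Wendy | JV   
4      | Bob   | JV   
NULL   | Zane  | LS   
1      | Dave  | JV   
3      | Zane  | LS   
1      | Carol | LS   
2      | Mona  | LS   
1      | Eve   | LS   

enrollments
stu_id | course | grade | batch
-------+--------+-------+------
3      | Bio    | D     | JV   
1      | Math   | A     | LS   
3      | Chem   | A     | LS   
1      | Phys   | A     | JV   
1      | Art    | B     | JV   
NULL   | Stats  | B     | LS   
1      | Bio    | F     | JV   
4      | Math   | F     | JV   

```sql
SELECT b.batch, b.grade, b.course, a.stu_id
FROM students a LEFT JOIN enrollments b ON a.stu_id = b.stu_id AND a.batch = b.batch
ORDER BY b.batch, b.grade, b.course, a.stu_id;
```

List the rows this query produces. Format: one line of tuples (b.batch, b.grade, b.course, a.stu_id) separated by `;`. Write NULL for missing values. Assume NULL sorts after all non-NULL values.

LEFT JOIN keeps every row from `students`; unmatched rows get NULL for `enrollments`'s columns.
Matching on a.stu_id = b.stu_id AND a.batch = b.batch. A NULL in a compared column never satisfies the condition.
- a (stu_id=1, batch=JV) pairs with 3 row(s) of b.
- a (stu_id=4, batch=JV) pairs with 1 row(s) of b.
- a (stu_id=NULL, batch=LS) has no partner → padded with NULL.
- a (stu_id=1, batch=JV) pairs with 3 row(s) of b.
- a (stu_id=3, batch=LS) pairs with 1 row(s) of b.
- a (stu_id=1, batch=LS) pairs with 1 row(s) of b.
- a (stu_id=2, batch=LS) has no partner → padded with NULL.
- a (stu_id=1, batch=LS) pairs with 1 row(s) of b.

(JV, A, Phys, 1); (JV, A, Phys, 1); (JV, B, Art, 1); (JV, B, Art, 1); (JV, F, Bio, 1); (JV, F, Bio, 1); (JV, F, Math, 4); (LS, A, Chem, 3); (LS, A, Math, 1); (LS, A, Math, 1); (NULL, NULL, NULL, 2); (NULL, NULL, NULL, NULL)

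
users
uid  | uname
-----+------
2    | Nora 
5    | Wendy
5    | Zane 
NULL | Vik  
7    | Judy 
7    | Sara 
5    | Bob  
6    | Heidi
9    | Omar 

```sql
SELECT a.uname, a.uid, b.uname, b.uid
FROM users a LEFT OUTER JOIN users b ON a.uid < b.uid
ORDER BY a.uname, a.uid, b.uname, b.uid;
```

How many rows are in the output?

26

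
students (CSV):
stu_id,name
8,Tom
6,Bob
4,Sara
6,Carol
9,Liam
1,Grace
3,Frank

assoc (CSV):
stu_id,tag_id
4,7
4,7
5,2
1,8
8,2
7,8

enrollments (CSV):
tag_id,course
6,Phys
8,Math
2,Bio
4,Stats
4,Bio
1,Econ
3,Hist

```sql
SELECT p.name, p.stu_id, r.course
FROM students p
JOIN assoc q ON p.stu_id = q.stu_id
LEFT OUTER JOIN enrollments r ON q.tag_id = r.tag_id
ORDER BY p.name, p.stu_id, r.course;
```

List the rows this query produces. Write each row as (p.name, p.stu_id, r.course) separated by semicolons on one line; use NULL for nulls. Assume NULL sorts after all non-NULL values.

(Grace, 1, Math); (Sara, 4, NULL); (Sara, 4, NULL); (Tom, 8, Bio)

Step 1 — p INNER JOIN q on stu_id → 4 row(s).
Then LEFT JOIN `enrollments r` on tag_id: each of those 4 rows is kept; rows whose q.tag_id has no match in r get NULL for r's columns.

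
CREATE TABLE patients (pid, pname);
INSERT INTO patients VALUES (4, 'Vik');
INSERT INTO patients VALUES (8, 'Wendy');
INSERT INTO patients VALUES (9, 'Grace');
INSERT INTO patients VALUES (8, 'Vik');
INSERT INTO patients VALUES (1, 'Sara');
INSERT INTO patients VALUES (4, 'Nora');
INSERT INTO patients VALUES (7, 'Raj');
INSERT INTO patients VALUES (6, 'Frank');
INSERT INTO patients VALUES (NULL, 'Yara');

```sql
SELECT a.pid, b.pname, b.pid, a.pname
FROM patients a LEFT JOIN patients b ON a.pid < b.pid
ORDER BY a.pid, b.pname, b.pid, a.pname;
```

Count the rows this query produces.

LEFT JOIN keeps every row from `patients a`; unmatched rows get NULL for `patients b`'s columns.
Matching on a.pid < b.pid. A NULL in a compared column never satisfies the condition.
- pid=4: 5 matching b row(s), so 5 row(s) emitted.
- pid=8: 1 matching b row(s), so 1 row(s) emitted.
- pid=9: no b row matches, row kept with b columns NULL.
- pid=8: 1 matching b row(s), so 1 row(s) emitted.
- pid=1: 7 matching b row(s), so 7 row(s) emitted.
- pid=4: 5 matching b row(s), so 5 row(s) emitted.
- pid=7: 3 matching b row(s), so 3 row(s) emitted.
- pid=6: 4 matching b row(s), so 4 row(s) emitted.
- pid=NULL: no b row matches, row kept with b columns NULL.
Total: 26 matched + 2 padded = 28 rows.

28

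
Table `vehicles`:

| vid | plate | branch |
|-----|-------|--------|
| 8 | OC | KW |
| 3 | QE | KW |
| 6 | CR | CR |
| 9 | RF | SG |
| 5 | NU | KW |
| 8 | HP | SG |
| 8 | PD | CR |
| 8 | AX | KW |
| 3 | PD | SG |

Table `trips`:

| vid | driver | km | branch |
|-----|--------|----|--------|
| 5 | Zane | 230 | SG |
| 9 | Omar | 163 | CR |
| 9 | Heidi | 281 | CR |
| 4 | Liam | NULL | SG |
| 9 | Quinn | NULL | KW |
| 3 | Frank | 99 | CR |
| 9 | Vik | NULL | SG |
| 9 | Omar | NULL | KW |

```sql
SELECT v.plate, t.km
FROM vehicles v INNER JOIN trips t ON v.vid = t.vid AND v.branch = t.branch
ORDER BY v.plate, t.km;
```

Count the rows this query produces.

INNER JOIN keeps only pairs where the ON condition holds.
Matching on v.vid = t.vid AND v.branch = t.branch.
- v (vid=8, branch=KW) has no partner → excluded.
- v (vid=3, branch=KW) has no partner → excluded.
- v (vid=6, branch=CR) has no partner → excluded.
- v (vid=9, branch=SG) pairs with 1 row(s) of t.
- v (vid=5, branch=KW) has no partner → excluded.
- v (vid=8, branch=SG) has no partner → excluded.
- v (vid=8, branch=CR) has no partner → excluded.
- v (vid=8, branch=KW) has no partner → excluded.
- v (vid=3, branch=SG) has no partner → excluded.
Total: 1 rows.

1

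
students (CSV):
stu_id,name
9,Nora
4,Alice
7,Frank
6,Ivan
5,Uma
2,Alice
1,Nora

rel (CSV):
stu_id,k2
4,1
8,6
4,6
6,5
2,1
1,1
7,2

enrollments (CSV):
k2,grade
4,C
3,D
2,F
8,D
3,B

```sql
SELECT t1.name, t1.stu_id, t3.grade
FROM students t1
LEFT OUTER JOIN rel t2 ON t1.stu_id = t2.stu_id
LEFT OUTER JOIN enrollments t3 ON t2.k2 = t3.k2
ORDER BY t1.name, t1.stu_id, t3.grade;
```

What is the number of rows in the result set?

Step 1 — t1 LEFT JOIN t2 on stu_id → 8 row(s).
Then LEFT JOIN `enrollments t3` on k2: each of those 8 rows is kept; rows whose t2.k2 has no match in t3 get NULL for t3's columns.
Result: 8 row(s).

8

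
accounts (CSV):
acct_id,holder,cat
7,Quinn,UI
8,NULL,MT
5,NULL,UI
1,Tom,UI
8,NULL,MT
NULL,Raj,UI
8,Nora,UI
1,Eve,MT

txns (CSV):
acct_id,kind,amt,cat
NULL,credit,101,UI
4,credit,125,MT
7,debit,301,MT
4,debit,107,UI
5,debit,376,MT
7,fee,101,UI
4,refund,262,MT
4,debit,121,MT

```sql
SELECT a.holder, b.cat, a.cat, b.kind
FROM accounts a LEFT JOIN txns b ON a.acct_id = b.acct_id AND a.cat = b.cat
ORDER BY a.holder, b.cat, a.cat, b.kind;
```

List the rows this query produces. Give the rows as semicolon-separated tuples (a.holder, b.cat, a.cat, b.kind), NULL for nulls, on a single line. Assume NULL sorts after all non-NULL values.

(Eve, NULL, MT, NULL); (Nora, NULL, UI, NULL); (Quinn, UI, UI, fee); (Raj, NULL, UI, NULL); (Tom, NULL, UI, NULL); (NULL, NULL, MT, NULL); (NULL, NULL, MT, NULL); (NULL, NULL, UI, NULL)

LEFT JOIN keeps every row from `accounts`; unmatched rows get NULL for `txns`'s columns.
Matching on a.acct_id = b.acct_id AND a.cat = b.cat. A NULL in a compared column never satisfies the condition.
Matched pairs: 1; unmatched a rows kept: 7.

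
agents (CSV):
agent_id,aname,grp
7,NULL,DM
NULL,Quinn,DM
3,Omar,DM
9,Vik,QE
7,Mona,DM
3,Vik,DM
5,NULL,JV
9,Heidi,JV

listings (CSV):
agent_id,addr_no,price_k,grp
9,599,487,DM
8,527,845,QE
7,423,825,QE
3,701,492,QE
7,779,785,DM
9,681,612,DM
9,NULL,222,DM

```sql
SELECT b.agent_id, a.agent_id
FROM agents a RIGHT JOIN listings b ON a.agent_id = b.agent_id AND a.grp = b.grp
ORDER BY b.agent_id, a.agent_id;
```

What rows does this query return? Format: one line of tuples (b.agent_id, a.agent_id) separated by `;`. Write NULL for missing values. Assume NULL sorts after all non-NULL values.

RIGHT JOIN keeps every row from `listings`; unmatched rows get NULL for `agents`'s columns.
Matching on a.agent_id = b.agent_id AND a.grp = b.grp. A NULL in a compared column never satisfies the condition.
Matched pairs: 2; unmatched b rows kept: 6.

(3, NULL); (7, 7); (7, 7); (7, NULL); (8, NULL); (9, NULL); (9, NULL); (9, NULL)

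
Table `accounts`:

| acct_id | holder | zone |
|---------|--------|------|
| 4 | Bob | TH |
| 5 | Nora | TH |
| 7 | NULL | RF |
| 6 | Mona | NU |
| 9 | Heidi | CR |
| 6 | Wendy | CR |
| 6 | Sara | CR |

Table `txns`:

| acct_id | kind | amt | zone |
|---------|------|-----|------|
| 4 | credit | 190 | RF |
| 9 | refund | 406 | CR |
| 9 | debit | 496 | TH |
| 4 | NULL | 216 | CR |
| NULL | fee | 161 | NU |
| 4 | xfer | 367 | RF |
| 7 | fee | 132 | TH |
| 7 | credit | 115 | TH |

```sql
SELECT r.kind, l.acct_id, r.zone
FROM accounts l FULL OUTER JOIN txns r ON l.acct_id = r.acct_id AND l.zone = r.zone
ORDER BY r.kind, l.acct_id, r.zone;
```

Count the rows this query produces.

14

FULL OUTER JOIN keeps every row from both sides; unmatched rows get NULL for the other side's columns.
Matching on l.acct_id = r.acct_id AND l.zone = r.zone. A NULL in a compared column never satisfies the condition.
Matched pairs: 1; unmatched l rows kept: 6; unmatched r rows kept: 7.
Total: 1 matched + 13 padded = 14 rows.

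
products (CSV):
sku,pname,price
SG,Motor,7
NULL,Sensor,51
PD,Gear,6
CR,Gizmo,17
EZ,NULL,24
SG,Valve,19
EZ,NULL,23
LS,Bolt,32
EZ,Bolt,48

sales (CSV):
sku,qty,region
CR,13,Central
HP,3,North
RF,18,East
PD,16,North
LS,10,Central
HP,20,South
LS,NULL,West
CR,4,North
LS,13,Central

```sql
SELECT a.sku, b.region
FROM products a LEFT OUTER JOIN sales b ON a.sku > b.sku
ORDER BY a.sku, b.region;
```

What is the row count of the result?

LEFT JOIN keeps every row from `products`; unmatched rows get NULL for `sales`'s columns.
Matching on a.sku > b.sku. A NULL in a compared column never satisfies the condition.
- sku=SG: 9 matching b row(s), so 9 row(s) emitted.
- sku=NULL: no b row matches, row kept with b columns NULL.
- sku=PD: 7 matching b row(s), so 7 row(s) emitted.
- sku=CR: no b row matches, row kept with b columns NULL.
- sku=EZ: 2 matching b row(s), so 2 row(s) emitted.
- sku=SG: 9 matching b row(s), so 9 row(s) emitted.
- sku=EZ: 2 matching b row(s), so 2 row(s) emitted.
- sku=LS: 4 matching b row(s), so 4 row(s) emitted.
- sku=EZ: 2 matching b row(s), so 2 row(s) emitted.
Total: 35 matched + 2 padded = 37 rows.

37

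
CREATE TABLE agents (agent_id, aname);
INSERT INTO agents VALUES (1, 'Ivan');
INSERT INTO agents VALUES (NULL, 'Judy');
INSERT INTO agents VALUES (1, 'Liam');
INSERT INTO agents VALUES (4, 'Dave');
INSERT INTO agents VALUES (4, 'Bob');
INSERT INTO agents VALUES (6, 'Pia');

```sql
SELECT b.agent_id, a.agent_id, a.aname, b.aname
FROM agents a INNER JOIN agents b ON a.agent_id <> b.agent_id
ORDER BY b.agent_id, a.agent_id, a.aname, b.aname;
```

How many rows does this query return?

INNER JOIN keeps only pairs where the ON condition holds.
Matching on a.agent_id <> b.agent_id. A NULL in a compared column never satisfies the condition.
- a (agent_id=1) pairs with 3 row(s) of b.
- a (agent_id=NULL) has no partner → excluded.
- a (agent_id=1) pairs with 3 row(s) of b.
- a (agent_id=4) pairs with 3 row(s) of b.
- a (agent_id=4) pairs with 3 row(s) of b.
- a (agent_id=6) pairs with 4 row(s) of b.
Total: 16 rows.

16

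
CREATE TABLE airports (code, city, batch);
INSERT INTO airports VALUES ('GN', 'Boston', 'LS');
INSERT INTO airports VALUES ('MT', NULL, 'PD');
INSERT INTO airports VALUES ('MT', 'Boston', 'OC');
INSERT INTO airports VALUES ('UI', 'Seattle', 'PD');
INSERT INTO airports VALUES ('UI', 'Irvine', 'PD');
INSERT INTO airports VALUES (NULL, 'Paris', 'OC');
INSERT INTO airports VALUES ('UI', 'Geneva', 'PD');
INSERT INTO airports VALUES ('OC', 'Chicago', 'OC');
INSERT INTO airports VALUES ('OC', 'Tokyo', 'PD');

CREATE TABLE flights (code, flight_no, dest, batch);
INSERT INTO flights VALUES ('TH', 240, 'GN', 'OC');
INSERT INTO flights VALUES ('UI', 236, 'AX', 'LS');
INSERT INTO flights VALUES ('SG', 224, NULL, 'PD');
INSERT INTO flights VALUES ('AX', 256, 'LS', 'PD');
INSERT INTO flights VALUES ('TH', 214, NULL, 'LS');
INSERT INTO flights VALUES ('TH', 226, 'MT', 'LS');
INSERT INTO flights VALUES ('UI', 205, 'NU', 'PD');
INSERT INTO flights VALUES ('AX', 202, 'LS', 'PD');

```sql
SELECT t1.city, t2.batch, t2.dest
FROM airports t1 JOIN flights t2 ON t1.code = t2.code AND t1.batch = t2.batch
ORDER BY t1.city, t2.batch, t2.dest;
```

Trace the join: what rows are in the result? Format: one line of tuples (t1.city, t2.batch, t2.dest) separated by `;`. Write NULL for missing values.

(Geneva, PD, NU); (Irvine, PD, NU); (Seattle, PD, NU)

INNER JOIN keeps only pairs where the ON condition holds.
Matching on t1.code = t2.code AND t1.batch = t2.batch. A NULL in a compared column never satisfies the condition.
- t1 (code=GN, batch=LS) has no partner → excluded.
- t1 (code=MT, batch=PD) has no partner → excluded.
- t1 (code=MT, batch=OC) has no partner → excluded.
- t1 (code=UI, batch=PD) pairs with 1 row(s) of t2.
- t1 (code=UI, batch=PD) pairs with 1 row(s) of t2.
- t1 (code=NULL, batch=OC) has no partner → excluded.
- t1 (code=UI, batch=PD) pairs with 1 row(s) of t2.
- t1 (code=OC, batch=OC) has no partner → excluded.
- t1 (code=OC, batch=PD) has no partner → excluded.
After projecting and ordering:
t1.city | t2.batch | t2.dest
Geneva | PD | NU
Irvine | PD | NU
Seattle | PD | NU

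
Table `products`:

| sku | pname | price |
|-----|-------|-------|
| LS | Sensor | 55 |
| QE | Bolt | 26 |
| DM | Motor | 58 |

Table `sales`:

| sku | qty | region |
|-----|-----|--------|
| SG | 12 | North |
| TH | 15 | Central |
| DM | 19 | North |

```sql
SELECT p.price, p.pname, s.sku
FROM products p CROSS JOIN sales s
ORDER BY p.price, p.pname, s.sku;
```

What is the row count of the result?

CROSS JOIN pairs every row of `products` with every row of `sales`: 3 × 3 = 9 rows.

9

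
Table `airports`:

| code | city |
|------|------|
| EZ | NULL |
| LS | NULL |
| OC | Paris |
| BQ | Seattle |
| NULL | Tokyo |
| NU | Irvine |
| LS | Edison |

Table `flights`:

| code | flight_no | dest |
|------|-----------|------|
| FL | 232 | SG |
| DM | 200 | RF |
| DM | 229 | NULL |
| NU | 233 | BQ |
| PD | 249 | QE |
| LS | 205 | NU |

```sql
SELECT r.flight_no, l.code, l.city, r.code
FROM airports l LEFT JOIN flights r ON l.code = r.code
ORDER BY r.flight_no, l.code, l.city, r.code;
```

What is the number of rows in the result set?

LEFT JOIN keeps every row from `airports`; unmatched rows get NULL for `flights`'s columns.
Matching on l.code = r.code. A NULL in a compared column never satisfies the condition.
- l[0] code=EZ → no match; kept with NULLs on the r side.
- l[1] code=LS → 1 match(es) in r → 1 row(s).
- l[2] code=OC → no match; kept with NULLs on the r side.
- l[3] code=BQ → no match; kept with NULLs on the r side.
- l[4] code=NULL → no match; kept with NULLs on the r side.
- l[5] code=NU → 1 match(es) in r → 1 row(s).
- l[6] code=LS → 1 match(es) in r → 1 row(s).
Total: 3 matched + 4 padded = 7 rows.

7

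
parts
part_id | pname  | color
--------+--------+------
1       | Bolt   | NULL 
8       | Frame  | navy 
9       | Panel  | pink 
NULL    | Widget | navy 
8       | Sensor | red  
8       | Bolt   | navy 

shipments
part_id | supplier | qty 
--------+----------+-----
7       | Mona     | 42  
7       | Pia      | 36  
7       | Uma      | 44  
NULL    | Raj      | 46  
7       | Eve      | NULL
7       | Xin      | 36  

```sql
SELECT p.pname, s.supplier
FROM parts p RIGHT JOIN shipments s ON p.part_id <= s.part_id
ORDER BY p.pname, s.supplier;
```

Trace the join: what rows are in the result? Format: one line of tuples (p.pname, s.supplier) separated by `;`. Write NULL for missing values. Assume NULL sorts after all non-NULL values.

(Bolt, Eve); (Bolt, Mona); (Bolt, Pia); (Bolt, Uma); (Bolt, Xin); (NULL, Raj)

RIGHT JOIN keeps every row from `shipments`; unmatched rows get NULL for `parts`'s columns.
Matching on p.part_id <= s.part_id. A NULL in a compared column never satisfies the condition.
- p (part_id=1) pairs with 5 row(s) of s.
- p (part_id=8) has no partner in s.
- p (part_id=9) has no partner in s.
- p (part_id=NULL) has no partner in s.
- p (part_id=8) has no partner in s.
- p (part_id=8) has no partner in s.
- 1 s row(s) had no p match → kept, p columns NULL.
After projecting and ordering:
p.pname | s.supplier
Bolt | Eve
Bolt | Mona
Bolt | Pia
Bolt | Uma
Bolt | Xin
NULL | Raj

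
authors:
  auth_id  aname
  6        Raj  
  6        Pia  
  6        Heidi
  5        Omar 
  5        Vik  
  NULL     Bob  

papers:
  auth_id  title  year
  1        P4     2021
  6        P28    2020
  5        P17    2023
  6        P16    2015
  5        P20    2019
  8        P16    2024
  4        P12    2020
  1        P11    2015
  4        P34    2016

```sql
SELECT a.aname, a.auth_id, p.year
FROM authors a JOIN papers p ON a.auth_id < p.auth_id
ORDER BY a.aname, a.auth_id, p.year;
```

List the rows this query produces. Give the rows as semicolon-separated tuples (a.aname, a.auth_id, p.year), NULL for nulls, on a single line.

(Heidi, 6, 2024); (Omar, 5, 2015); (Omar, 5, 2020); (Omar, 5, 2024); (Pia, 6, 2024); (Raj, 6, 2024); (Vik, 5, 2015); (Vik, 5, 2020); (Vik, 5, 2024)

INNER JOIN keeps only pairs where the ON condition holds.
Matching on a.auth_id < p.auth_id. A NULL in a compared column never satisfies the condition.
- a[0] auth_id=6 → 1 match(es) in p → 1 row(s).
- a[1] auth_id=6 → 1 match(es) in p → 1 row(s).
- a[2] auth_id=6 → 1 match(es) in p → 1 row(s).
- a[3] auth_id=5 → 3 match(es) in p → 3 row(s).
- a[4] auth_id=5 → 3 match(es) in p → 3 row(s).
- a[5] auth_id=NULL → no match; dropped.
After projecting and ordering:
a.aname | a.auth_id | p.year
Heidi | 6 | 2024
Omar | 5 | 2015
Omar | 5 | 2020
Omar | 5 | 2024
Pia | 6 | 2024
Raj | 6 | 2024
Vik | 5 | 2015
Vik | 5 | 2020
Vik | 5 | 2024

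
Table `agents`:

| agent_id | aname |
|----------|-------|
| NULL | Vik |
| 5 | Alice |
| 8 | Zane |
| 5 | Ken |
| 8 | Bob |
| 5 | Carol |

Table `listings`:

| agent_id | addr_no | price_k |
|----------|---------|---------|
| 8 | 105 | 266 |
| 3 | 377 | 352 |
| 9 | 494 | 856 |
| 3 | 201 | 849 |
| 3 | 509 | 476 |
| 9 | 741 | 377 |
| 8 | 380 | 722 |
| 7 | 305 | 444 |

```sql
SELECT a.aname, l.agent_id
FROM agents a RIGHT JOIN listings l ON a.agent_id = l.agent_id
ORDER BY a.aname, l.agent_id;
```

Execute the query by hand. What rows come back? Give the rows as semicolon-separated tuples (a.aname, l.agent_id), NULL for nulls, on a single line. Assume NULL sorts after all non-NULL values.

RIGHT JOIN keeps every row from `listings`; unmatched rows get NULL for `agents`'s columns.
Matching on a.agent_id = l.agent_id. A NULL in a compared column never satisfies the condition.
- a row (agent_id=NULL): no match.
- a row (agent_id=5): no match.
- a row (agent_id=8): matches 2 l row(s) → 2 output row(s).
- a row (agent_id=5): no match.
- a row (agent_id=8): matches 2 l row(s) → 2 output row(s).
- a row (agent_id=5): no match.
- plus 6 unmatched l row(s), each kept with NULL a columns.
After projecting and ordering:
a.aname | l.agent_id
Bob | 8
Bob | 8
Zane | 8
Zane | 8
NULL | 3
NULL | 3
NULL | 3
NULL | 7
NULL | 9
NULL | 9

(Bob, 8); (Bob, 8); (Zane, 8); (Zane, 8); (NULL, 3); (NULL, 3); (NULL, 3); (NULL, 7); (NULL, 9); (NULL, 9)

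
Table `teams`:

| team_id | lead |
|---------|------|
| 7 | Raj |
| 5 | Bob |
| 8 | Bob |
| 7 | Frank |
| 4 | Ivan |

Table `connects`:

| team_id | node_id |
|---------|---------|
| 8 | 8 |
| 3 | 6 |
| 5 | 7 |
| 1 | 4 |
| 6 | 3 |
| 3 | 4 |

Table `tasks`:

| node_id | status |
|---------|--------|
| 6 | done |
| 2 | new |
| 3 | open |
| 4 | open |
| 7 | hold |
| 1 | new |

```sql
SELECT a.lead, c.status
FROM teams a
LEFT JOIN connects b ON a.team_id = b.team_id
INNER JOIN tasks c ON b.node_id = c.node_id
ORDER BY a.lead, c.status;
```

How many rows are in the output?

Step 1 — a LEFT JOIN b on team_id → 5 row(s).
Then INNER JOIN `tasks c` on node_id: keep only rows whose b.node_id appears in c.
Result: 1 row(s).

1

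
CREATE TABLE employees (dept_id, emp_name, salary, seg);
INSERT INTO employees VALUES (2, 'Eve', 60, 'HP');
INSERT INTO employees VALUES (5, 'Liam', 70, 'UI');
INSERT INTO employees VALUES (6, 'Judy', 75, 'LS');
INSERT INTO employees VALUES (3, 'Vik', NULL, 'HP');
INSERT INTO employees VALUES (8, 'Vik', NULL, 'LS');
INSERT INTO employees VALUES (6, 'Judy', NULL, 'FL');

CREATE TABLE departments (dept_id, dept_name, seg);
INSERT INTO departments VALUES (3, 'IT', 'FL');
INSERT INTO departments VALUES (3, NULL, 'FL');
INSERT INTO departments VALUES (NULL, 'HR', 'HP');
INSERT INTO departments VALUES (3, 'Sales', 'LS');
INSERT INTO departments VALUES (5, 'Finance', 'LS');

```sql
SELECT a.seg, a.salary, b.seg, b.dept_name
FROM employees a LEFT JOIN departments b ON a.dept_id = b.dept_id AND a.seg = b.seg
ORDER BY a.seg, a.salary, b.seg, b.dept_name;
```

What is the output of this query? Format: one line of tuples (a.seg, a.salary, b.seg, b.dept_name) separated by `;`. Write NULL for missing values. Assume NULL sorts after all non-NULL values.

(FL, NULL, NULL, NULL); (HP, 60, NULL, NULL); (HP, NULL, NULL, NULL); (LS, 75, NULL, NULL); (LS, NULL, NULL, NULL); (UI, 70, NULL, NULL)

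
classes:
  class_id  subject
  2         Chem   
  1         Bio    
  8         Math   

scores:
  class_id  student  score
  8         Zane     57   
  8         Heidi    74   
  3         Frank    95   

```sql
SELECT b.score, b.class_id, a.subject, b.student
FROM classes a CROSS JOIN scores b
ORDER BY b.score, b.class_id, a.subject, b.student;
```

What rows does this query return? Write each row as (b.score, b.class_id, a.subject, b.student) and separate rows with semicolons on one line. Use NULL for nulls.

CROSS JOIN pairs every row of `classes` with every row of `scores`: 3 × 3 = 9 rows.

(57, 8, Bio, Zane); (57, 8, Chem, Zane); (57, 8, Math, Zane); (74, 8, Bio, Heidi); (74, 8, Chem, Heidi); (74, 8, Math, Heidi); (95, 3, Bio, Frank); (95, 3, Chem, Frank); (95, 3, Math, Frank)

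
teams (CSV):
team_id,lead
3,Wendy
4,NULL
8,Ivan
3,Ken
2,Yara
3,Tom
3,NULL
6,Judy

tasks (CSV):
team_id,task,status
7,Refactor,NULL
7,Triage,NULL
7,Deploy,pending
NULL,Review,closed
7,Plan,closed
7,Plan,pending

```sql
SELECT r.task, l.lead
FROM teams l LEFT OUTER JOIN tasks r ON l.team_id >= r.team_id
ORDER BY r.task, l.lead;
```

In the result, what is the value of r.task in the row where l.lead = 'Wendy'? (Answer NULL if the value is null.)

NULL

LEFT JOIN keeps every row from `teams`; unmatched rows get NULL for `tasks`'s columns.
Matching on l.team_id >= r.team_id. A NULL in a compared column never satisfies the condition.
- l[0] team_id=3 → no match; kept with NULLs on the r side.
- l[1] team_id=4 → no match; kept with NULLs on the r side.
- l[2] team_id=8 → 5 match(es) in r → 5 row(s).
- l[3] team_id=3 → no match; kept with NULLs on the r side.
- l[4] team_id=2 → no match; kept with NULLs on the r side.
- l[5] team_id=3 → no match; kept with NULLs on the r side.
- l[6] team_id=3 → no match; kept with NULLs on the r side.
- l[7] team_id=6 → no match; kept with NULLs on the r side.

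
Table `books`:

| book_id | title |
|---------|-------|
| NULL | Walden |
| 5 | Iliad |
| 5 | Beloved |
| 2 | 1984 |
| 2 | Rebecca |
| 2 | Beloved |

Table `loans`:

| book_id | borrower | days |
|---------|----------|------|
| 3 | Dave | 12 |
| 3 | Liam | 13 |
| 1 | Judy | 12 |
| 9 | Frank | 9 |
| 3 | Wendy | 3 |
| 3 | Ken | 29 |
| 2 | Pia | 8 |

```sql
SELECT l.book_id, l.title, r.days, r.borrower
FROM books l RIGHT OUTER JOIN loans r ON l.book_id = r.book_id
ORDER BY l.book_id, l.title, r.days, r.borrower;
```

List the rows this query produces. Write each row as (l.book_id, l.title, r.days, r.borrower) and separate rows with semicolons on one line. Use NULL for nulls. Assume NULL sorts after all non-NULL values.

(2, 1984, 8, Pia); (2, Beloved, 8, Pia); (2, Rebecca, 8, Pia); (NULL, NULL, 3, Wendy); (NULL, NULL, 9, Frank); (NULL, NULL, 12, Dave); (NULL, NULL, 12, Judy); (NULL, NULL, 13, Liam); (NULL, NULL, 29, Ken)

RIGHT JOIN keeps every row from `loans`; unmatched rows get NULL for `books`'s columns.
Matching on l.book_id = r.book_id. A NULL in a compared column never satisfies the condition.
Matched pairs: 3; unmatched r rows kept: 6.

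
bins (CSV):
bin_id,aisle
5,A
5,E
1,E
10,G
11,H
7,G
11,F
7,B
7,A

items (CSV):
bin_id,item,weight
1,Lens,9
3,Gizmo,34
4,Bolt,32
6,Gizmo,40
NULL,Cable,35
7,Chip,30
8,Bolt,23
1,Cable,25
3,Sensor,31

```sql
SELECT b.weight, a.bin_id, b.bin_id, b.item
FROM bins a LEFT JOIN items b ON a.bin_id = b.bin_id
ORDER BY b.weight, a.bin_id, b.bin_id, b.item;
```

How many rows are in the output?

LEFT JOIN keeps every row from `bins`; unmatched rows get NULL for `items`'s columns.
Matching on a.bin_id = b.bin_id. A NULL in a compared column never satisfies the condition.
- bin_id=5: no b row matches, row kept with b columns NULL.
- bin_id=5: no b row matches, row kept with b columns NULL.
- bin_id=1: 2 matching b row(s), so 2 row(s) emitted.
- bin_id=10: no b row matches, row kept with b columns NULL.
- bin_id=11: no b row matches, row kept with b columns NULL.
- bin_id=7: 1 matching b row(s), so 1 row(s) emitted.
- bin_id=11: no b row matches, row kept with b columns NULL.
- bin_id=7: 1 matching b row(s), so 1 row(s) emitted.
- bin_id=7: 1 matching b row(s), so 1 row(s) emitted.
Total: 5 matched + 5 padded = 10 rows.

10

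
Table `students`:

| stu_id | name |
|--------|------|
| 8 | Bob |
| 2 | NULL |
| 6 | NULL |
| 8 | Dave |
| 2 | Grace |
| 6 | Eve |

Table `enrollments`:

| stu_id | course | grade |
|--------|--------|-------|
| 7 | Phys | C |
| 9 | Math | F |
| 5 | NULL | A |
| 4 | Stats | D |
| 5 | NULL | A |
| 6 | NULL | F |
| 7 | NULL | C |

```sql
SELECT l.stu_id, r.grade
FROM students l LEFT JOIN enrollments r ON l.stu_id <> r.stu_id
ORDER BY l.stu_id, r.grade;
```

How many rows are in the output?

40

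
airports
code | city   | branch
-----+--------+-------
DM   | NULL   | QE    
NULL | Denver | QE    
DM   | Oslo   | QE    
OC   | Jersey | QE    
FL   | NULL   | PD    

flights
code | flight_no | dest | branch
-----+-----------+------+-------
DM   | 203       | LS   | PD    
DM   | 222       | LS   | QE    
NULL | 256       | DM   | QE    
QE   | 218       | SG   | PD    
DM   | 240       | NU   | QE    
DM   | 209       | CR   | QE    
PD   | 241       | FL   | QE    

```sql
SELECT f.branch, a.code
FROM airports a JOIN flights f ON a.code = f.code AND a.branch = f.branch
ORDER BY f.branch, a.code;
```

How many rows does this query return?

INNER JOIN keeps only pairs where the ON condition holds.
Matching on a.code = f.code AND a.branch = f.branch. A NULL in a compared column never satisfies the condition.
- a row (code=DM, branch=QE): matches 3 f row(s) → 3 output row(s).
- a row (code=NULL, branch=QE): no match → dropped.
- a row (code=DM, branch=QE): matches 3 f row(s) → 3 output row(s).
- a row (code=OC, branch=QE): no match → dropped.
- a row (code=FL, branch=PD): no match → dropped.
Total: 6 rows.

6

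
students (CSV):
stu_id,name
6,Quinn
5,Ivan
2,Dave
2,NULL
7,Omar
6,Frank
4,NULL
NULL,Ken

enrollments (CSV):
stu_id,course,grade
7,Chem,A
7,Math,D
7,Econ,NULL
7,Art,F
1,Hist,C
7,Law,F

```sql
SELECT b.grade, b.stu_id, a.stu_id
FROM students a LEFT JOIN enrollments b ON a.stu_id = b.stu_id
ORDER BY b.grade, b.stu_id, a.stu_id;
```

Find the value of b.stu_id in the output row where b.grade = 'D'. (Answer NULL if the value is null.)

7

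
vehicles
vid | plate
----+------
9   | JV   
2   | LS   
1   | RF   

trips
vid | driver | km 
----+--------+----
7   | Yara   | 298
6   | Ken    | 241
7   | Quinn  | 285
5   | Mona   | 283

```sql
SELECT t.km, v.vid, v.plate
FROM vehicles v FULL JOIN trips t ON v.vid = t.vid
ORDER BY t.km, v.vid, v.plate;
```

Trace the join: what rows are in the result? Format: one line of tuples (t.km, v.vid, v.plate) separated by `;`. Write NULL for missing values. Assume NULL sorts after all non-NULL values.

FULL OUTER JOIN keeps every row from both sides; unmatched rows get NULL for the other side's columns.
Matching on v.vid = t.vid.
Matched pairs: 0; unmatched v rows kept: 3; unmatched t rows kept: 4.

(241, NULL, NULL); (283, NULL, NULL); (285, NULL, NULL); (298, NULL, NULL); (NULL, 1, RF); (NULL, 2, LS); (NULL, 9, JV)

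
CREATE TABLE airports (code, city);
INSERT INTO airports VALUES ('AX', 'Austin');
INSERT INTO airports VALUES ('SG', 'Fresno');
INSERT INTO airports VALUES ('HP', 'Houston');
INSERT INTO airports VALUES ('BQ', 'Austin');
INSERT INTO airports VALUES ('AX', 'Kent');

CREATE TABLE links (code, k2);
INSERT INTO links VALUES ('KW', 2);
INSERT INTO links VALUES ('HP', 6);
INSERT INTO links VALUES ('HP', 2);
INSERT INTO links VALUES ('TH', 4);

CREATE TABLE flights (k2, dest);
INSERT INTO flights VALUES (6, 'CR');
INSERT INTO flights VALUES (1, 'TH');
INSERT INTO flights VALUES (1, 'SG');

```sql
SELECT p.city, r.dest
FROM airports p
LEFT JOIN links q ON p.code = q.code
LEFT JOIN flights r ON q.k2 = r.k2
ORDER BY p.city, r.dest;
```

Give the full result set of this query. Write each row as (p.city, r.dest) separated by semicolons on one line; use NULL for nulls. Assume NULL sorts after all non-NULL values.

Step 1 — p LEFT JOIN q on code → 6 row(s).
Then LEFT JOIN `flights r` on k2: each of those 6 rows is kept; rows whose q.k2 has no match in r get NULL for r's columns.

(Austin, NULL); (Austin, NULL); (Fresno, NULL); (Houston, CR); (Houston, NULL); (Kent, NULL)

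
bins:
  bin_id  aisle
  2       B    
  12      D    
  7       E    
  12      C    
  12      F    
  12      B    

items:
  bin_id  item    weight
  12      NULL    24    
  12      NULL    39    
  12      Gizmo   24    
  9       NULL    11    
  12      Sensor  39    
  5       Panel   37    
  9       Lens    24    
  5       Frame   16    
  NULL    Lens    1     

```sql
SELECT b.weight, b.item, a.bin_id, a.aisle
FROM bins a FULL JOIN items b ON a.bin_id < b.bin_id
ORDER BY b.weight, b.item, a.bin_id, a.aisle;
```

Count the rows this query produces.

FULL OUTER JOIN keeps every row from both sides; unmatched rows get NULL for the other side's columns.
Matching on a.bin_id < b.bin_id. A NULL in a compared column never satisfies the condition.
- a row (bin_id=2): matches 8 b row(s) → 8 output row(s).
- a row (bin_id=12): no match → kept, b columns NULL.
- a row (bin_id=7): matches 6 b row(s) → 6 output row(s).
- a row (bin_id=12): no match → kept, b columns NULL.
- a row (bin_id=12): no match → kept, b columns NULL.
- a row (bin_id=12): no match → kept, b columns NULL.
- plus 1 unmatched b row(s), each kept with NULL a columns.
Total: 14 matched + 5 padded = 19 rows.

19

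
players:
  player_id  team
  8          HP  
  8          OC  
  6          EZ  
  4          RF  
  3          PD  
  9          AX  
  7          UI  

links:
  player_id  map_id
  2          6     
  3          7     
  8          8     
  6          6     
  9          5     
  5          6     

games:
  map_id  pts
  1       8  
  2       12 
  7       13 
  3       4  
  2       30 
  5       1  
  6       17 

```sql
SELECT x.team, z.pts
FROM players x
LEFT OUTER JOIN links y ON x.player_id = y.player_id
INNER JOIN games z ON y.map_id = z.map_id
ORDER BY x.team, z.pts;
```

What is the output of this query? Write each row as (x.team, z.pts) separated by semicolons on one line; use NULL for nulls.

(AX, 1); (EZ, 17); (PD, 13)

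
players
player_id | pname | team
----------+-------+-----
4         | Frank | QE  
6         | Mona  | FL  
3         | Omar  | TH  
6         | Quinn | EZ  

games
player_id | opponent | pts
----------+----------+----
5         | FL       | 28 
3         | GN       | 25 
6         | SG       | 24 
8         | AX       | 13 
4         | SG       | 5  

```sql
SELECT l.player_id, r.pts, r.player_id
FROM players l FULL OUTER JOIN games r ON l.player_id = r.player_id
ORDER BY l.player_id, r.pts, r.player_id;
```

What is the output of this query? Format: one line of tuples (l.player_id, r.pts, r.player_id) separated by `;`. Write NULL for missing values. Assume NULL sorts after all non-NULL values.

(3, 25, 3); (4, 5, 4); (6, 24, 6); (6, 24, 6); (NULL, 13, 8); (NULL, 28, 5)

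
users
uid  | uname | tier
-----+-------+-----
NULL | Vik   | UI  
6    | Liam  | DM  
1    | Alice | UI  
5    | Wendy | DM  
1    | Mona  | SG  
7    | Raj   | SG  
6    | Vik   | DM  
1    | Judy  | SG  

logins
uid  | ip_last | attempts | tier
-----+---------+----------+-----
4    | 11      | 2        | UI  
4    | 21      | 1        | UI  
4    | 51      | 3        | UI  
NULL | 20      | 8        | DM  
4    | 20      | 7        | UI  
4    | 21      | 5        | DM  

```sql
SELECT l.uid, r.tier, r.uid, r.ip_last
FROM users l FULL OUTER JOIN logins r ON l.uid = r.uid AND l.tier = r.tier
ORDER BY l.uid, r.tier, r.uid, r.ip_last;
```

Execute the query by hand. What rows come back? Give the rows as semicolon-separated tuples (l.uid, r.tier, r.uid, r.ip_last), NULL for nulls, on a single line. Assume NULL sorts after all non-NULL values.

FULL OUTER JOIN keeps every row from both sides; unmatched rows get NULL for the other side's columns.
Matching on l.uid = r.uid AND l.tier = r.tier. A NULL in a compared column never satisfies the condition.
- l row (uid=NULL, tier=UI): no match → kept, r columns NULL.
- l row (uid=6, tier=DM): no match → kept, r columns NULL.
- l row (uid=1, tier=UI): no match → kept, r columns NULL.
- l row (uid=5, tier=DM): no match → kept, r columns NULL.
- l row (uid=1, tier=SG): no match → kept, r columns NULL.
- l row (uid=7, tier=SG): no match → kept, r columns NULL.
- l row (uid=6, tier=DM): no match → kept, r columns NULL.
- l row (uid=1, tier=SG): no match → kept, r columns NULL.
- plus 6 unmatched r row(s), each kept with NULL l columns.

(1, NULL, NULL, NULL); (1, NULL, NULL, NULL); (1, NULL, NULL, NULL); (5, NULL, NULL, NULL); (6, NULL, NULL, NULL); (6, NULL, NULL, NULL); (7, NULL, NULL, NULL); (NULL, DM, 4, 21); (NULL, DM, NULL, 20); (NULL, UI, 4, 11); (NULL, UI, 4, 20); (NULL, UI, 4, 21); (NULL, UI, 4, 51); (NULL, NULL, NULL, NULL)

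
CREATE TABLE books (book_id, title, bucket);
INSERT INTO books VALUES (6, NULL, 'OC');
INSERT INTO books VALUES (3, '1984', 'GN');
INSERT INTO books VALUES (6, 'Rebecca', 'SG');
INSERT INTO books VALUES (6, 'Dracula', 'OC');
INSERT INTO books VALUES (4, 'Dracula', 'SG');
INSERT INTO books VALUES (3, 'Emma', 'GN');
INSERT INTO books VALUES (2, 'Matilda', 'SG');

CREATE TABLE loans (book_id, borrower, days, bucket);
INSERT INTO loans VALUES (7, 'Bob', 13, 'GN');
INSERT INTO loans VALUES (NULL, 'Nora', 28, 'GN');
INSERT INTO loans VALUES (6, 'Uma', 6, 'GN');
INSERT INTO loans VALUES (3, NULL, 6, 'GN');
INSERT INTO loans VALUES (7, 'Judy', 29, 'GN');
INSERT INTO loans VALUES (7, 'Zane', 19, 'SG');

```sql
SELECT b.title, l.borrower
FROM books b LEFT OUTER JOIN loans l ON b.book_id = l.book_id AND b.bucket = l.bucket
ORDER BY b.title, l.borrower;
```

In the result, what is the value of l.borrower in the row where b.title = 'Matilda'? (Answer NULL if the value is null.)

NULL

LEFT JOIN keeps every row from `books`; unmatched rows get NULL for `loans`'s columns.
Matching on b.book_id = l.book_id AND b.bucket = l.bucket. A NULL in a compared column never satisfies the condition.
- b (book_id=6, bucket=OC) has no partner → padded with NULL.
- b (book_id=3, bucket=GN) pairs with 1 row(s) of l.
- b (book_id=6, bucket=SG) has no partner → padded with NULL.
- b (book_id=6, bucket=OC) has no partner → padded with NULL.
- b (book_id=4, bucket=SG) has no partner → padded with NULL.
- b (book_id=3, bucket=GN) pairs with 1 row(s) of l.
- b (book_id=2, bucket=SG) has no partner → padded with NULL.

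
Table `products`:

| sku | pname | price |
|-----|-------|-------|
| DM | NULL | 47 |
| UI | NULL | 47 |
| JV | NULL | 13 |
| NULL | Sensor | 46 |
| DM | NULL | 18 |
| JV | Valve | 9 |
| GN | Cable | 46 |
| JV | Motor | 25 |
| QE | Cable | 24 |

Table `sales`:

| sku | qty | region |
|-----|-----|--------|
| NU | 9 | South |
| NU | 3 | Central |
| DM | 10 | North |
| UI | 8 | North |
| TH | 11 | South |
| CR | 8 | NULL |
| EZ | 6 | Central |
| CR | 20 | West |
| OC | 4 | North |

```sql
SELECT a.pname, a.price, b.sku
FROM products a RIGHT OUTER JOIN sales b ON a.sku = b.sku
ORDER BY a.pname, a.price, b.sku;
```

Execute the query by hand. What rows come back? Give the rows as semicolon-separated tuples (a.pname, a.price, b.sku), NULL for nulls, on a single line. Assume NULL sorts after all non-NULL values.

(NULL, 18, DM); (NULL, 47, DM); (NULL, 47, UI); (NULL, NULL, CR); (NULL, NULL, CR); (NULL, NULL, EZ); (NULL, NULL, NU); (NULL, NULL, NU); (NULL, NULL, OC); (NULL, NULL, TH)

RIGHT JOIN keeps every row from `sales`; unmatched rows get NULL for `products`'s columns.
Matching on a.sku = b.sku. A NULL in a compared column never satisfies the condition.
- a (sku=DM) pairs with 1 row(s) of b.
- a (sku=UI) pairs with 1 row(s) of b.
- a (sku=JV) has no partner in b.
- a (sku=NULL) has no partner in b.
- a (sku=DM) pairs with 1 row(s) of b.
- a (sku=JV) has no partner in b.
- a (sku=GN) has no partner in b.
- a (sku=JV) has no partner in b.
- a (sku=QE) has no partner in b.
- 7 b row(s) had no a match → kept, a columns NULL.
After projecting and ordering:
a.pname | a.price | b.sku
NULL | 18 | DM
NULL | 47 | DM
NULL | 47 | UI
NULL | NULL | CR
NULL | NULL | CR
NULL | NULL | EZ
NULL | NULL | NU
NULL | NULL | NU
NULL | NULL | OC
NULL | NULL | TH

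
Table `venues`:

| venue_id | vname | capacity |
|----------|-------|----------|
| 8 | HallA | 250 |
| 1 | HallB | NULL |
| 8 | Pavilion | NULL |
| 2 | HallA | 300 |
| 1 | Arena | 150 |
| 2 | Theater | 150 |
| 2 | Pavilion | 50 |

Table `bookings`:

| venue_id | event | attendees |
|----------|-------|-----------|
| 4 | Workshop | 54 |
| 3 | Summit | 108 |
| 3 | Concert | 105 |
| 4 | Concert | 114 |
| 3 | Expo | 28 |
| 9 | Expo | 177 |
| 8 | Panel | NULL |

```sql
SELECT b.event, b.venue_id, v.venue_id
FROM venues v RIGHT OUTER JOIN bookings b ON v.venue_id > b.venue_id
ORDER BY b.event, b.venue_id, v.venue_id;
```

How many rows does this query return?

12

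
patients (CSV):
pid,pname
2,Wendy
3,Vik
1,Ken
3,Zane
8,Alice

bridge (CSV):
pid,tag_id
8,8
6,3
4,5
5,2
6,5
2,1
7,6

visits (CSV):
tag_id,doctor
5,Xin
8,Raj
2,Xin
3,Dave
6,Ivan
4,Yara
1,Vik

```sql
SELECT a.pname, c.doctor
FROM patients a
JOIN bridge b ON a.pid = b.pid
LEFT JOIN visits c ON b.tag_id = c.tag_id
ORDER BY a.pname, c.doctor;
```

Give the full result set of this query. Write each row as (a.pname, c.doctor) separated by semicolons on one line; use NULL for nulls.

Step 1 — a INNER JOIN b on pid → 2 row(s).
Then LEFT JOIN `visits c` on tag_id: each of those 2 rows is kept; rows whose b.tag_id has no match in c get NULL for c's columns.

(Alice, Raj); (Wendy, Vik)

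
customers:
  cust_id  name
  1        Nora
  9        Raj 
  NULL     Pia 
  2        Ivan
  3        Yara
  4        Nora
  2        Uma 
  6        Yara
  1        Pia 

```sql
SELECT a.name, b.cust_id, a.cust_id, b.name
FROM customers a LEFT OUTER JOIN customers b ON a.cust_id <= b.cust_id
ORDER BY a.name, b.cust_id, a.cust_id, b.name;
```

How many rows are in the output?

LEFT JOIN keeps every row from `customers a`; unmatched rows get NULL for `customers b`'s columns.
Matching on a.cust_id <= b.cust_id. A NULL in a compared column never satisfies the condition.
- cust_id=1: 8 matching b row(s), so 8 row(s) emitted.
- cust_id=9: 1 matching b row(s), so 1 row(s) emitted.
- cust_id=NULL: no b row matches, row kept with b columns NULL.
- cust_id=2: 6 matching b row(s), so 6 row(s) emitted.
- cust_id=3: 4 matching b row(s), so 4 row(s) emitted.
- cust_id=4: 3 matching b row(s), so 3 row(s) emitted.
- cust_id=2: 6 matching b row(s), so 6 row(s) emitted.
- cust_id=6: 2 matching b row(s), so 2 row(s) emitted.
- cust_id=1: 8 matching b row(s), so 8 row(s) emitted.
Total: 38 matched + 1 padded = 39 rows.

39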